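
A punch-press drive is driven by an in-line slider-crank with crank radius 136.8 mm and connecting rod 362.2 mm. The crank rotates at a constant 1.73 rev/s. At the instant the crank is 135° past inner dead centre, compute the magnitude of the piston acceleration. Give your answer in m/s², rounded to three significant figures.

11.2

ω = 2π·1.73 = 10.87 rad/s
x(θ) = r cosθ + √(L² − r² sin²θ); with ω constant, a = ω²·d²x/dθ².
d²x/dθ² = −r cosθ − r²(cos2θ)/√u − r⁴ sin²2θ/(4u^{3/2}),  u = L² − r² sin²θ = 0.121832 m².
Substituting r = 0.1368 m, L = 0.3622 m, θ = 135°: d²x/dθ² = +0.094673 m.
a = ω²·d²x/dθ² = (10.87)²·(+0.094673) = +11.186 m/s²;  |a| = 11.186 m/s².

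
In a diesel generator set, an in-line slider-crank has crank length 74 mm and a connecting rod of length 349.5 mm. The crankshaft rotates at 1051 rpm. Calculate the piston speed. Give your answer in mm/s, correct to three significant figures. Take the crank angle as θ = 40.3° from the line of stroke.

ω = 2π·1051/60 = 110.1 rad/s
For an in-line slider-crank, x = r cosθ + √(L² − r² sin²θ), so v = −rω sinθ·[1 + r cosθ/√(L² − r² sin²θ)].
With r = 0.074 m, L = 0.3495 m, θ = 40.3°: √(L² − r² sin²θ) = 0.34621 m.
v = −0.074·110.1·0.64679·[1 + 0.074·0.76267/0.34621] = -6.1265 m/s.
|v| = 6.1265 m/s = 6126.5 mm/s.

6130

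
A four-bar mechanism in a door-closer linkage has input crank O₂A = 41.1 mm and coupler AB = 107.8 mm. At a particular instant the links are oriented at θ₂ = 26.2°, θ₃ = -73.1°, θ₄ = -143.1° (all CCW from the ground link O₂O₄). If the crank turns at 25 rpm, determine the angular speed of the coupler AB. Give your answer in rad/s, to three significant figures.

0.197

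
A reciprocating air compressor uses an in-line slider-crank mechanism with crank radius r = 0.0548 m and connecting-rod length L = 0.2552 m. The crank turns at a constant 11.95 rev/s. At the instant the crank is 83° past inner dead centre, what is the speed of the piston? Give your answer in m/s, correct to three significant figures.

4.19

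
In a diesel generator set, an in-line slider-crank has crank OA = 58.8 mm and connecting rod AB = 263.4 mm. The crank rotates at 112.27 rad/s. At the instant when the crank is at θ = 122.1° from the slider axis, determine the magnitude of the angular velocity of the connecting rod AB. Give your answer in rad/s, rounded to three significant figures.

13.6

ω = 112.3 rad/s
The rod makes angle φ with the slider axis where L sinφ = r sinθ; differentiating, L cosφ·φ̇ = r ω cosθ.
L cosφ = √(L² − r² sin²θ) = 0.25865 m.
|ω_rod| = r ω |cosθ| / √(L² − r² sin²θ) = 0.0588·112.3·0.53140/0.25865 = 13.563 rad/s.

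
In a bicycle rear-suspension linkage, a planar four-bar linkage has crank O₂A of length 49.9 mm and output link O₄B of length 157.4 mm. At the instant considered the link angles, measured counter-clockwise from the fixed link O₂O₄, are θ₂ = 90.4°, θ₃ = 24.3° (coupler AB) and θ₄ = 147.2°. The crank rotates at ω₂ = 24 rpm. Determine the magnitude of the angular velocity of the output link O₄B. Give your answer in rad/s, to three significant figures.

0.868

ω₂ = 2.513 rad/s (from 24 rpm).
Differentiating the loop-closure r₂e^{iθ₂}+r₃e^{iθ₃}=r₁+r₄e^{iθ₄} gives r₂ω₂e^{iθ₂}+r₃ω₃e^{iθ₃}=r₄ω₄e^{iθ₄}.
Eliminating the other unknown: ω₄ = r₂ω₂ sin(θ₂−θ₃) / [r₄ sin(θ₄−θ₃)].
Numerator sine = +0.91425; denominator sine = +0.83962.
Result = 0.0499·2.513·(+0.91425) / (0.1574·(+0.83962)) = +0.8676 rad/s; magnitude 0.8676 rad/s.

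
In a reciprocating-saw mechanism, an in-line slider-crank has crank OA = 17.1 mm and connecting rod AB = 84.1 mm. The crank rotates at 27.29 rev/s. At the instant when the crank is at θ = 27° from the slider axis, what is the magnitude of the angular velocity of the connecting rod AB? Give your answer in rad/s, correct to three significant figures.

31.2

ω = 171.5 rad/s (converted from 27.29 rev/s).
The rod makes angle φ with the slider axis where L sinφ = r sinθ; differentiating, L cosφ·φ̇ = r ω cosθ.
L cosφ = √(L² − r² sin²θ) = 0.083741 m.
|ω_rod| = r ω |cosθ| / √(L² − r² sin²θ) = 0.0171·171.5·0.89101/0.083741 = 31.198 rad/s.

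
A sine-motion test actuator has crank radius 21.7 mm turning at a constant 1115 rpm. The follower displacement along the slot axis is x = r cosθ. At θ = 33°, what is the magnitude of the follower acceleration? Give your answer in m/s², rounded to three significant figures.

ω = 116.8 rad/s (from 1115 rpm).
x = r cosθ ⇒ ẍ = −rω² cosθ (ω constant).
|a| = rω²|cosθ| = 0.0217·(116.8)²·|cos 33°| = 248.12 m/s².

248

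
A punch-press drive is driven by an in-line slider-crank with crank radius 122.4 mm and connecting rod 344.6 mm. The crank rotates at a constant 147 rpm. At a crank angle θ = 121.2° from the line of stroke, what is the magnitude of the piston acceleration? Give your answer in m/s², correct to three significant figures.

19.7

ω = 2π·147/60 = 15.39 rad/s
x(θ) = r cosθ + √(L² − r² sin²θ); with ω constant, a = ω²·d²x/dθ².
d²x/dθ² = −r cosθ − r²(cos2θ)/√u − r⁴ sin²2θ/(4u^{3/2}),  u = L² − r² sin²θ = 0.107788 m².
Substituting r = 0.1224 m, L = 0.3446 m, θ = 121.2°: d²x/dθ² = +0.083303 m.
a = ω²·d²x/dθ² = (15.39)²·(+0.083303) = +19.74 m/s²;  |a| = 19.74 m/s².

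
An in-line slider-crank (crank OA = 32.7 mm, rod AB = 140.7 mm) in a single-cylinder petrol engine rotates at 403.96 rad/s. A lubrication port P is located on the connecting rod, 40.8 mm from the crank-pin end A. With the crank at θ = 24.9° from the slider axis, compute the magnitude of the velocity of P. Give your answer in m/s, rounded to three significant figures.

ω = 404 rad/s.  Crank-pin speed |V_A| = rω = 13.209 m/s, perpendicular to OA.
Rod angle: sinφ = −(r/L) sinθ ⇒ φ = -5.616°; ω_rod = −rω cosθ/√(L²−r²sin²θ) = -85.568 rad/s.
V_P = V_A + ω_rod × AP, with AP = 0.0408 m along the rod.
Components: V_Px = −rω sinθ − a·ω_rod·sinφ = -5.9033 m/s;  V_Py = rω cosθ + a·ω_rod·cosφ = +8.5072 m/s.
|V_P| = √(V_Px² + V_Py²) = 10.355 m/s.

10.4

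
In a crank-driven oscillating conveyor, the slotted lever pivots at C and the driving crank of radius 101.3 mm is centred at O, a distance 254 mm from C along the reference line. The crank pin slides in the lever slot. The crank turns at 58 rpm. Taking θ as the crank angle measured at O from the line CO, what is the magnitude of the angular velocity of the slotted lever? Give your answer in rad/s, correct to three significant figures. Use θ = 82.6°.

1.01

ω = 6.074 rad/s (from 58 rpm).
Crank pin A relative to C: A = (d + r cosθ, r sinθ); lever angle φ = atan2(r sinθ, d + r cosθ).
Differentiating tanφ: φ̇ = rω(d cosθ + r)/(d² + r² + 2dr cosθ).
d² + r² + 2dr cosθ = |CA|² = 0.0814056 m²;  d cosθ + r = +0.13401 m.
|ω_lever| = |0.1013·6.074·+0.13401| / 0.0814056 = 1.0129 rad/s.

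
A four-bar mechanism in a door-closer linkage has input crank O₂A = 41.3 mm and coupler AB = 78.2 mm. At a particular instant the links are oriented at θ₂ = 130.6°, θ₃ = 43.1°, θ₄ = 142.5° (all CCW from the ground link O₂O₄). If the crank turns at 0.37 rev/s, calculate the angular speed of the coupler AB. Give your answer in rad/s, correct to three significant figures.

ω₂ = 2.325 rad/s (from 0.37 rev/s).
Differentiating the loop-closure r₂e^{iθ₂}+r₃e^{iθ₃}=r₁+r₄e^{iθ₄} gives r₂ω₂e^{iθ₂}+r₃ω₃e^{iθ₃}=r₄ω₄e^{iθ₄}.
Eliminating the other unknown: ω₃ = r₂ω₂ sin(θ₄−θ₂) / [r₃ sin(θ₃−θ₄)].
Numerator sine = +0.20620; denominator sine = -0.98657.
Result = 0.0413·2.325·(+0.20620) / (0.0782·(-0.98657)) = -0.25662 rad/s; magnitude 0.25662 rad/s.

0.257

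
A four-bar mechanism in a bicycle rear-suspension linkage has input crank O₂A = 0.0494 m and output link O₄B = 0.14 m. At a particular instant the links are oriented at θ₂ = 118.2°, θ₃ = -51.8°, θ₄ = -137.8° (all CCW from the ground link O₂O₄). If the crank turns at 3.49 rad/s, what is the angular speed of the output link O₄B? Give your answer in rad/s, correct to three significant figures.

0.214

ω₂ = 3.49 rad/s
Differentiating the loop-closure r₂e^{iθ₂}+r₃e^{iθ₃}=r₁+r₄e^{iθ₄} gives r₂ω₂e^{iθ₂}+r₃ω₃e^{iθ₃}=r₄ω₄e^{iθ₄}.
Eliminating the other unknown: ω₄ = r₂ω₂ sin(θ₂−θ₃) / [r₄ sin(θ₄−θ₃)].
Numerator sine = +0.17365; denominator sine = -0.99756.
Result = 0.0494·3.49·(+0.17365) / (0.14·(-0.99756)) = -0.21436 rad/s; magnitude 0.21436 rad/s.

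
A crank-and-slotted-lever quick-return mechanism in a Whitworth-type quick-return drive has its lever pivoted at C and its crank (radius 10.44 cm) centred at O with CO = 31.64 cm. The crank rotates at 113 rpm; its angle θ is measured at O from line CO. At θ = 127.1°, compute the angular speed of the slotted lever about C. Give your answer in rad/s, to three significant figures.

ω = 11.83 rad/s (from 113 rpm).
Crank pin A relative to C: A = (d + r cosθ, r sinθ); lever angle φ = atan2(r sinθ, d + r cosθ).
Differentiating tanφ: φ̇ = rω(d cosθ + r)/(d² + r² + 2dr cosθ).
d² + r² + 2dr cosθ = |CA|² = 0.0711578 m²;  d cosθ + r = -0.086455 m.
|ω_lever| = |0.1044·11.83·-0.086455| / 0.0711578 = 1.501 rad/s.

1.50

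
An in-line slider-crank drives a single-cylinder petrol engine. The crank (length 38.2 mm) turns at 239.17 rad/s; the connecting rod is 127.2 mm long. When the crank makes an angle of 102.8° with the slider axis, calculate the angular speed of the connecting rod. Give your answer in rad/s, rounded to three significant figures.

16.6

ω = 239.2 rad/s
The rod makes angle φ with the slider axis where L sinφ = r sinθ; differentiating, L cosφ·φ̇ = r ω cosθ.
L cosφ = √(L² − r² sin²θ) = 0.12162 m.
|ω_rod| = r ω |cosθ| / √(L² − r² sin²θ) = 0.0382·239.2·0.22155/0.12162 = 16.643 rad/s.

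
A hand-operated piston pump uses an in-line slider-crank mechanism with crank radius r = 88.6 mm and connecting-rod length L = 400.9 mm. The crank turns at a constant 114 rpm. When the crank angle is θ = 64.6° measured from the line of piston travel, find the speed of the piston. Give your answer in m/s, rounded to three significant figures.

1.05

ω = 2π·114/60 = 11.94 rad/s
For an in-line slider-crank, x = r cosθ + √(L² − r² sin²θ), so v = −rω sinθ·[1 + r cosθ/√(L² − r² sin²θ)].
With r = 0.0886 m, L = 0.4009 m, θ = 64.6°: √(L² − r² sin²θ) = 0.39283 m.
v = −0.0886·11.94·0.90334·[1 + 0.0886·0.42894/0.39283] = -1.0479 m/s.
|v| = 1.0479 m/s.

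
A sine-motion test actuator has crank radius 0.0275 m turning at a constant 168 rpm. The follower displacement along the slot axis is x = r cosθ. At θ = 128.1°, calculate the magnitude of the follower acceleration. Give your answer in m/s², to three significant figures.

5.25

ω = 17.59 rad/s (from 168 rpm).
x = r cosθ ⇒ ẍ = −rω² cosθ (ω constant).
|a| = rω²|cosθ| = 0.0275·(17.59)²·|cos 128.1°| = 5.2519 m/s².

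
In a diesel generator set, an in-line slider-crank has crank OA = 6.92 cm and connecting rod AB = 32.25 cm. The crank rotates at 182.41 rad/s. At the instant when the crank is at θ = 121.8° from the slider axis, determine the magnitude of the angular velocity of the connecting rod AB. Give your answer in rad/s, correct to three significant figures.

21.0

ω = 182.4 rad/s
The rod makes angle φ with the slider axis where L sinφ = r sinθ; differentiating, L cosφ·φ̇ = r ω cosθ.
L cosφ = √(L² − r² sin²θ) = 0.31709 m.
|ω_rod| = r ω |cosθ| / √(L² − r² sin²θ) = 0.0692·182.4·0.52696/0.31709 = 20.977 rad/s.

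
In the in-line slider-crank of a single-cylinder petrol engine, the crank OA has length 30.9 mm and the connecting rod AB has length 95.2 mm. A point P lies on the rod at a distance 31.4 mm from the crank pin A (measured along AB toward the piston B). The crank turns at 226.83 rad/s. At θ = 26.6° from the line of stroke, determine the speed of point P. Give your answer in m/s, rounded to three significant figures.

5.43

ω = 226.8 rad/s.  Crank-pin speed |V_A| = rω = 7.009 m/s, perpendicular to OA.
Rod angle: sinφ = −(r/L) sinθ ⇒ φ = -8.357°; ω_rod = −rω cosθ/√(L²−r²sin²θ) = -66.538 rad/s.
V_P = V_A + ω_rod × AP, with AP = 0.0314 m along the rod.
Components: V_Px = −rω sinθ − a·ω_rod·sinφ = -3.442 m/s;  V_Py = rω cosθ + a·ω_rod·cosφ = +4.2001 m/s.
|V_P| = √(V_Px² + V_Py²) = 5.4303 m/s.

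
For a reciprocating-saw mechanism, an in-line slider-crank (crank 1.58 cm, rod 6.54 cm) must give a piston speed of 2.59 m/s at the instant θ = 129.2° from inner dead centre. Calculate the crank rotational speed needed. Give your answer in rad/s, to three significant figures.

250

For an in-line slider-crank, |v_piston| = rω|sinθ|·[1 + r cosθ/√(L² − r² sin²θ)].
With r = 0.0158 m, L = 0.0654 m, θ = 129.2°: the bracketed kinematic factor |dx/dθ| = 0.010341 m.
ω = v/|dx/dθ| = 2.59/0.010341 = 250.46 rad/s.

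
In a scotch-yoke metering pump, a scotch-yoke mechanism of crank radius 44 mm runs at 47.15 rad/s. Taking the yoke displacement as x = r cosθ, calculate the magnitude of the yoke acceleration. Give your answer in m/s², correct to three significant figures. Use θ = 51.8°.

60.5

ω = 47.15 rad/s
x = r cosθ ⇒ ẍ = −rω² cosθ (ω constant).
|a| = rω²|cosθ| = 0.044·(47.15)²·|cos 51.8°| = 60.491 m/s².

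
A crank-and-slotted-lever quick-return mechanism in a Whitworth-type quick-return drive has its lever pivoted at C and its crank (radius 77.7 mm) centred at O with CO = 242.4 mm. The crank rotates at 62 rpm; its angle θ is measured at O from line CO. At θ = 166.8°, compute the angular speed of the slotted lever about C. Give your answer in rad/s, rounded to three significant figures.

2.84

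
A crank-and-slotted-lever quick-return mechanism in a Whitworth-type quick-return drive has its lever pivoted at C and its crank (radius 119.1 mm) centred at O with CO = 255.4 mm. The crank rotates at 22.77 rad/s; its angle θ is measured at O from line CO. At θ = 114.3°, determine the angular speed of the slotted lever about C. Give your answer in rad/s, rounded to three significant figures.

ω = 22.77 rad/s
Crank pin A relative to C: A = (d + r cosθ, r sinθ); lever angle φ = atan2(r sinθ, d + r cosθ).
Differentiating tanφ: φ̇ = rω(d cosθ + r)/(d² + r² + 2dr cosθ).
d² + r² + 2dr cosθ = |CA|² = 0.054379 m²;  d cosθ + r = +0.013999 m.
|ω_lever| = |0.1191·22.77·+0.013999| / 0.054379 = 0.69815 rad/s.

0.698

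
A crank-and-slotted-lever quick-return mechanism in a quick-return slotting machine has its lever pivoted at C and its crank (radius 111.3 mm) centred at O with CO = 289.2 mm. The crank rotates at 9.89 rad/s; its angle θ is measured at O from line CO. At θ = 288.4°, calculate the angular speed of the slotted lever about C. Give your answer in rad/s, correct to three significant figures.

1.92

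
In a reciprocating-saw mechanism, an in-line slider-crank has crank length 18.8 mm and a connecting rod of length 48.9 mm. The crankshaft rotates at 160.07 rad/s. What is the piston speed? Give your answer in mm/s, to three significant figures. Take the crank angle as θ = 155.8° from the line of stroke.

796

ω = 160.1 rad/s
For an in-line slider-crank, x = r cosθ + √(L² − r² sin²θ), so v = −rω sinθ·[1 + r cosθ/√(L² − r² sin²θ)].
With r = 0.0188 m, L = 0.0489 m, θ = 155.8°: √(L² − r² sin²θ) = 0.048289 m.
v = −0.0188·160.1·0.40992·[1 + 0.0188·-0.91212/0.048289] = -0.79553 m/s.
|v| = 0.79553 m/s = 795.53 mm/s.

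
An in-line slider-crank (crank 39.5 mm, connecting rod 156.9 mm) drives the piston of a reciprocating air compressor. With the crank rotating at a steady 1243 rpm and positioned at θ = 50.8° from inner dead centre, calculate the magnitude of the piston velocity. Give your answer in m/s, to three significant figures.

ω = 2π·1243/60 = 130.2 rad/s
For an in-line slider-crank, x = r cosθ + √(L² − r² sin²θ), so v = −rω sinθ·[1 + r cosθ/√(L² − r² sin²θ)].
With r = 0.0395 m, L = 0.1569 m, θ = 50.8°: √(L² − r² sin²θ) = 0.15389 m.
v = −0.0395·130.2·0.77494·[1 + 0.0395·0.63203/0.15389] = -4.6308 m/s.
|v| = 4.6308 m/s.

4.63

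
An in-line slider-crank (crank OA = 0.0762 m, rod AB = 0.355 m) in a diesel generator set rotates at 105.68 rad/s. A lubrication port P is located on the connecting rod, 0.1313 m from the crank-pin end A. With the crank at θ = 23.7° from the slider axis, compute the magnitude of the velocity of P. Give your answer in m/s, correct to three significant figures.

ω = 105.7 rad/s.  Crank-pin speed |V_A| = rω = 8.0528 m/s, perpendicular to OA.
Rod angle: sinφ = −(r/L) sinθ ⇒ φ = -4.949°; ω_rod = −rω cosθ/√(L²−r²sin²θ) = -20.849 rad/s.
V_P = V_A + ω_rod × AP, with AP = 0.1313 m along the rod.
Components: V_Px = −rω sinθ − a·ω_rod·sinφ = -3.473 m/s;  V_Py = rω cosθ + a·ω_rod·cosφ = +4.6464 m/s.
|V_P| = √(V_Px² + V_Py²) = 5.801 m/s.

5.80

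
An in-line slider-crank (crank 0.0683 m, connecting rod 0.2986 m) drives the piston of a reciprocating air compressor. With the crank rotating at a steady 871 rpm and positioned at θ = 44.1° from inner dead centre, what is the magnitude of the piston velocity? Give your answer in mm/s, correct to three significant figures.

ω = 2π·871/60 = 91.21 rad/s
For an in-line slider-crank, x = r cosθ + √(L² − r² sin²θ), so v = −rω sinθ·[1 + r cosθ/√(L² − r² sin²θ)].
With r = 0.0683 m, L = 0.2986 m, θ = 44.1°: √(L² − r² sin²θ) = 0.29479 m.
v = −0.0683·91.21·0.69591·[1 + 0.0683·0.71813/0.29479] = -5.0566 m/s.
|v| = 5.0566 m/s = 5056.6 mm/s.

5060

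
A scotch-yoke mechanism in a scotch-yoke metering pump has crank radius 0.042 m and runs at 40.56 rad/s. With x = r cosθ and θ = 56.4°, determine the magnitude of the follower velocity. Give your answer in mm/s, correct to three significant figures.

ω = 40.56 rad/s
x = r cosθ ⇒ ẋ = −rω sinθ.
|v| = rω|sinθ| = 0.042·40.56·|sin 56.4°| = 1.4189 m/s = 1418.9 mm/s.

1420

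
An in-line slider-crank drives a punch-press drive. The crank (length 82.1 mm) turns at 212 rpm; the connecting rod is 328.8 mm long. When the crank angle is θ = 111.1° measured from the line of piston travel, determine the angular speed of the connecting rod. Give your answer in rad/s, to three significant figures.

2.05

ω = 22.2 rad/s (converted from 212 rpm).
The rod makes angle φ with the slider axis where L sinφ = r sinθ; differentiating, L cosφ·φ̇ = r ω cosθ.
L cosφ = √(L² − r² sin²θ) = 0.31975 m.
|ω_rod| = r ω |cosθ| / √(L² − r² sin²θ) = 0.0821·22.2·0.36000/0.31975 = 2.0521 rad/s.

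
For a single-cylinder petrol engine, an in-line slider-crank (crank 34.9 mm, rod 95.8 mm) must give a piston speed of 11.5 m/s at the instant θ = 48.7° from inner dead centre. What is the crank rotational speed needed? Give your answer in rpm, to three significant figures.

For an in-line slider-crank, |v_piston| = rω|sinθ|·[1 + r cosθ/√(L² − r² sin²θ)].
With r = 0.0349 m, L = 0.0958 m, θ = 48.7°: the bracketed kinematic factor |dx/dθ| = 0.032773 m.
ω = v/|dx/dθ| = 11.5/0.032773 = 350.89 rad/s.
N = 60ω/(2π) = 3350.8 rpm.

3350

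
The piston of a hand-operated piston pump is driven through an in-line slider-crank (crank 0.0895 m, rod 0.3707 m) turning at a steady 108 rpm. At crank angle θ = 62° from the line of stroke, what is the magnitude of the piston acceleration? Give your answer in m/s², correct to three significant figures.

3.82

ω = 2π·108/60 = 11.31 rad/s
x(θ) = r cosθ + √(L² − r² sin²θ); with ω constant, a = ω²·d²x/dθ².
d²x/dθ² = −r cosθ − r²(cos2θ)/√u − r⁴ sin²2θ/(4u^{3/2}),  u = L² − r² sin²θ = 0.131174 m².
Substituting r = 0.0895 m, L = 0.3707 m, θ = 62°: d²x/dθ² = -0.029882 m.
a = ω²·d²x/dθ² = (11.31)²·(-0.029882) = -3.8222 m/s²;  |a| = 3.8222 m/s².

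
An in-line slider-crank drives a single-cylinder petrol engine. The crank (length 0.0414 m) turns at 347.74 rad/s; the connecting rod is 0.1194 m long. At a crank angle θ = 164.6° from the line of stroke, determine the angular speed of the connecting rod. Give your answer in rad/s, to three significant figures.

ω = 347.7 rad/s
The rod makes angle φ with the slider axis where L sinφ = r sinθ; differentiating, L cosφ·φ̇ = r ω cosθ.
L cosφ = √(L² − r² sin²θ) = 0.11889 m.
|ω_rod| = r ω |cosθ| / √(L² − r² sin²θ) = 0.0414·347.7·0.96410/0.11889 = 116.74 rad/s.

117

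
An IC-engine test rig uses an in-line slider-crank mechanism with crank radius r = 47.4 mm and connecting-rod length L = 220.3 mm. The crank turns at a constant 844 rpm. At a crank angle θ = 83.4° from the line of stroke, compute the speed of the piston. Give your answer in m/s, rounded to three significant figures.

4.27

ω = 2π·844/60 = 88.38 rad/s
For an in-line slider-crank, x = r cosθ + √(L² − r² sin²θ), so v = −rω sinθ·[1 + r cosθ/√(L² − r² sin²θ)].
With r = 0.0474 m, L = 0.2203 m, θ = 83.4°: √(L² − r² sin²θ) = 0.21521 m.
v = −0.0474·88.38·0.99337·[1 + 0.0474·0.11494/0.21521] = -4.267 m/s.
|v| = 4.267 m/s.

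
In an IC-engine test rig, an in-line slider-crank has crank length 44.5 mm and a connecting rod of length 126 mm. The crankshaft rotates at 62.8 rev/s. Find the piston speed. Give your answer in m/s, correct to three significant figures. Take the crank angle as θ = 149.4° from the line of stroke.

6.18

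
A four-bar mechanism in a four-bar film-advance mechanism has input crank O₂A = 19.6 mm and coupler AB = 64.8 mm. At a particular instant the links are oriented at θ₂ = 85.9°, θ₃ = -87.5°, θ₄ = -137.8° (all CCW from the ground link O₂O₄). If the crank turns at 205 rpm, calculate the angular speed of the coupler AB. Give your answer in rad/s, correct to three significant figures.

5.83

ω₂ = 21.47 rad/s (from 205 rpm).
Differentiating the loop-closure r₂e^{iθ₂}+r₃e^{iθ₃}=r₁+r₄e^{iθ₄} gives r₂ω₂e^{iθ₂}+r₃ω₃e^{iθ₃}=r₄ω₄e^{iθ₄}.
Eliminating the other unknown: ω₃ = r₂ω₂ sin(θ₄−θ₂) / [r₃ sin(θ₃−θ₄)].
Numerator sine = +0.69088; denominator sine = +0.76940.
Result = 0.0196·21.47·(+0.69088) / (0.0648·(+0.76940)) = +5.8306 rad/s; magnitude 5.8306 rad/s.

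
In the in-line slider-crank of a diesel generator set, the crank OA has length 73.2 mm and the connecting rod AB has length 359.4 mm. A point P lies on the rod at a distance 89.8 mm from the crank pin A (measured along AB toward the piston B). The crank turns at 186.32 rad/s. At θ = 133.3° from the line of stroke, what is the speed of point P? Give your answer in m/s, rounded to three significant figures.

ω = 186.3 rad/s.  Crank-pin speed |V_A| = rω = 13.639 m/s, perpendicular to OA.
Rod angle: sinφ = −(r/L) sinθ ⇒ φ = -8.524°; ω_rod = −rω cosθ/√(L²−r²sin²θ) = +26.316 rad/s.
V_P = V_A + ω_rod × AP, with AP = 0.0898 m along the rod.
Components: V_Px = −rω sinθ − a·ω_rod·sinφ = -9.5755 m/s;  V_Py = rω cosθ + a·ω_rod·cosφ = -7.0165 m/s.
|V_P| = √(V_Px² + V_Py²) = 11.871 m/s.

11.9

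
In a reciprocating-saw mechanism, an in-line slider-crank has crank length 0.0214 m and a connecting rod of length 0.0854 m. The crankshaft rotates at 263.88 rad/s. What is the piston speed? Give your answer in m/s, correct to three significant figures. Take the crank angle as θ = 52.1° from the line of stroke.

5.16

ω = 263.9 rad/s
For an in-line slider-crank, x = r cosθ + √(L² − r² sin²θ), so v = −rω sinθ·[1 + r cosθ/√(L² − r² sin²θ)].
With r = 0.0214 m, L = 0.0854 m, θ = 52.1°: √(L² − r² sin²θ) = 0.083714 m.
v = −0.0214·263.9·0.78908·[1 + 0.0214·0.61429/0.083714] = -5.1557 m/s.
|v| = 5.1557 m/s.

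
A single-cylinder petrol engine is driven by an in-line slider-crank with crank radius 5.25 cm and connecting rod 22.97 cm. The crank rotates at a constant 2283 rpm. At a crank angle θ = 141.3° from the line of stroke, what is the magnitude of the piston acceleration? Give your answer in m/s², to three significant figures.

2180

ω = 2π·2283/60 = 239.1 rad/s
x(θ) = r cosθ + √(L² − r² sin²θ); with ω constant, a = ω²·d²x/dθ².
d²x/dθ² = −r cosθ − r²(cos2θ)/√u − r⁴ sin²2θ/(4u^{3/2}),  u = L² − r² sin²θ = 0.0516846 m².
Substituting r = 0.0525 m, L = 0.2297 m, θ = 141.3°: d²x/dθ² = +0.038174 m.
a = ω²·d²x/dθ² = (239.1)²·(+0.038174) = +2181.9 m/s²;  |a| = 2181.9 m/s².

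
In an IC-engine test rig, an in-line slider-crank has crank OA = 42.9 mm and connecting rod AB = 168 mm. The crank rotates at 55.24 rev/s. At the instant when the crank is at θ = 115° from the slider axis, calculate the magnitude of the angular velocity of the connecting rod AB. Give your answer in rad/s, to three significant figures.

ω = 347.1 rad/s (converted from 55.24 rev/s).
The rod makes angle φ with the slider axis where L sinφ = r sinθ; differentiating, L cosφ·φ̇ = r ω cosθ.
L cosφ = √(L² − r² sin²θ) = 0.16344 m.
|ω_rod| = r ω |cosθ| / √(L² − r² sin²θ) = 0.0429·347.1·0.42262/0.16344 = 38.502 rad/s.

38.5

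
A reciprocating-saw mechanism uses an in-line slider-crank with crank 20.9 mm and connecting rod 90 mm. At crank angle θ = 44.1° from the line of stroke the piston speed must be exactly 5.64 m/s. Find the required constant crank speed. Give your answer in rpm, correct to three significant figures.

For an in-line slider-crank, |v_piston| = rω|sinθ|·[1 + r cosθ/√(L² − r² sin²θ)].
With r = 0.0209 m, L = 0.09 m, θ = 44.1°: the bracketed kinematic factor |dx/dθ| = 0.017002 m.
ω = v/|dx/dθ| = 5.64/0.017002 = 331.72 rad/s.
N = 60ω/(2π) = 3167.7 rpm.

3170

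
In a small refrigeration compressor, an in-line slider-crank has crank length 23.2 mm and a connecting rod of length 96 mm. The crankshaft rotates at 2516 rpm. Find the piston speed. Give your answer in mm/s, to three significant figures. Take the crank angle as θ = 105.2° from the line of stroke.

ω = 2π·2516/60 = 263.5 rad/s
For an in-line slider-crank, x = r cosθ + √(L² − r² sin²θ), so v = −rω sinθ·[1 + r cosθ/√(L² − r² sin²θ)].
With r = 0.0232 m, L = 0.096 m, θ = 105.2°: √(L² − r² sin²θ) = 0.093353 m.
v = −0.0232·263.5·0.96502·[1 + 0.0232·-0.26219/0.093353] = -5.5144 m/s.
|v| = 5.5144 m/s = 5514.4 mm/s.

5510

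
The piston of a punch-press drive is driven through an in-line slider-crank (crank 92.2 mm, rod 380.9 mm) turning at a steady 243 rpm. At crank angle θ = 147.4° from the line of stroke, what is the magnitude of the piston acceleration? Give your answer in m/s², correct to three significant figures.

44.0

ω = 2π·243/60 = 25.45 rad/s
x(θ) = r cosθ + √(L² − r² sin²θ); with ω constant, a = ω²·d²x/dθ².
d²x/dθ² = −r cosθ − r²(cos2θ)/√u − r⁴ sin²2θ/(4u^{3/2}),  u = L² − r² sin²θ = 0.142617 m².
Substituting r = 0.0922 m, L = 0.3809 m, θ = 147.4°: d²x/dθ² = +0.067956 m.
a = ω²·d²x/dθ² = (25.45)²·(+0.067956) = +44.004 m/s²;  |a| = 44.004 m/s².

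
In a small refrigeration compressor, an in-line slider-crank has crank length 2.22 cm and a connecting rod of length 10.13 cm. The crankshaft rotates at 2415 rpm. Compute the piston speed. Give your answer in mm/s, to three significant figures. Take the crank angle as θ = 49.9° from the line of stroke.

4910

ω = 2π·2415/60 = 252.9 rad/s
For an in-line slider-crank, x = r cosθ + √(L² − r² sin²θ), so v = −rω sinθ·[1 + r cosθ/√(L² − r² sin²θ)].
With r = 0.0222 m, L = 0.1013 m, θ = 49.9°: √(L² − r² sin²θ) = 0.099867 m.
v = −0.0222·252.9·0.76492·[1 + 0.0222·0.64412/0.099867] = -4.9094 m/s.
|v| = 4.9094 m/s = 4909.4 mm/s.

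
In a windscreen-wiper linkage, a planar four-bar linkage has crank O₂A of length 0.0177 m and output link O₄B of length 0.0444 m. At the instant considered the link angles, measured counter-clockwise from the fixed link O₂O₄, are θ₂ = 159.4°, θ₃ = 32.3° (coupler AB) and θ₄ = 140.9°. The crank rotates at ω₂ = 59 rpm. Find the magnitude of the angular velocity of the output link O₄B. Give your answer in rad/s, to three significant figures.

2.07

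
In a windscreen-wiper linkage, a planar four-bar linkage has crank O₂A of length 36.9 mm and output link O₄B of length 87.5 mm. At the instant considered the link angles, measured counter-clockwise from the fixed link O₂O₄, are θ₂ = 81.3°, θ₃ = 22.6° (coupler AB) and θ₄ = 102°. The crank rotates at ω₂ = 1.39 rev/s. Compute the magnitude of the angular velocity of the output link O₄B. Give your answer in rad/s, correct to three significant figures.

ω₂ = 8.734 rad/s (from 1.39 rev/s).
Differentiating the loop-closure r₂e^{iθ₂}+r₃e^{iθ₃}=r₁+r₄e^{iθ₄} gives r₂ω₂e^{iθ₂}+r₃ω₃e^{iθ₃}=r₄ω₄e^{iθ₄}.
Eliminating the other unknown: ω₄ = r₂ω₂ sin(θ₂−θ₃) / [r₄ sin(θ₄−θ₃)].
Numerator sine = +0.85446; denominator sine = +0.98294.
Result = 0.0369·8.734·(+0.85446) / (0.0875·(+0.98294)) = +3.2017 rad/s; magnitude 3.2017 rad/s.

3.20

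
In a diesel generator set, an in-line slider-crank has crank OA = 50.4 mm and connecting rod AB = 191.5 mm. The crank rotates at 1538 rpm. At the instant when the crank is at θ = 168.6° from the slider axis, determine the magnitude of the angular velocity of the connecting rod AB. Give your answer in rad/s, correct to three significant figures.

41.6

ω = 161.1 rad/s (converted from 1538 rpm).
The rod makes angle φ with the slider axis where L sinφ = r sinθ; differentiating, L cosφ·φ̇ = r ω cosθ.
L cosφ = √(L² − r² sin²θ) = 0.19124 m.
|ω_rod| = r ω |cosθ| / √(L² − r² sin²θ) = 0.0504·161.1·0.98027/0.19124 = 41.608 rad/s.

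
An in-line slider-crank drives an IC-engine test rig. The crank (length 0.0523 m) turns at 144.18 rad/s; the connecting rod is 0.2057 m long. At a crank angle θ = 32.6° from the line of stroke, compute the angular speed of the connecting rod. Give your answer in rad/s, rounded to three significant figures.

31.2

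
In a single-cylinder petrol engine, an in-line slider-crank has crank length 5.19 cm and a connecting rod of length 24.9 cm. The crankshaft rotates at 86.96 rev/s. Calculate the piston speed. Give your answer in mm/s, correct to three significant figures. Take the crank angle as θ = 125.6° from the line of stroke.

ω = 2π·87 = 546.4 rad/s
For an in-line slider-crank, x = r cosθ + √(L² − r² sin²θ), so v = −rω sinθ·[1 + r cosθ/√(L² − r² sin²θ)].
With r = 0.0519 m, L = 0.249 m, θ = 125.6°: √(L² − r² sin²θ) = 0.2454 m.
v = −0.0519·546.4·0.81310·[1 + 0.0519·-0.58212/0.2454] = -20.219 m/s.
|v| = 20.219 m/s = 20219 mm/s.

20200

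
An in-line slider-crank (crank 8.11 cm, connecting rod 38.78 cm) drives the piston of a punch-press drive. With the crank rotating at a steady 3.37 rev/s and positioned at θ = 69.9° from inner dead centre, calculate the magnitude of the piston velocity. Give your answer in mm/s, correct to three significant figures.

1730

ω = 2π·3.37 = 21.17 rad/s
For an in-line slider-crank, x = r cosθ + √(L² − r² sin²θ), so v = −rω sinθ·[1 + r cosθ/√(L² − r² sin²θ)].
With r = 0.0811 m, L = 0.3878 m, θ = 69.9°: √(L² − r² sin²θ) = 0.38025 m.
v = −0.0811·21.17·0.93909·[1 + 0.0811·0.34366/0.38025] = -1.7309 m/s.
|v| = 1.7309 m/s = 1730.9 mm/s.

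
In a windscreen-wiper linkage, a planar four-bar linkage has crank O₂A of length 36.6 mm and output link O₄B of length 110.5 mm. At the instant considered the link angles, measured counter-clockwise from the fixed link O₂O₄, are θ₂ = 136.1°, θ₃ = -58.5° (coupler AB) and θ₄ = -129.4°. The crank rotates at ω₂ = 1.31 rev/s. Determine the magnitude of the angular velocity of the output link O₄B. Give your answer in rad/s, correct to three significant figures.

ω₂ = 8.231 rad/s (from 1.31 rev/s).
Differentiating the loop-closure r₂e^{iθ₂}+r₃e^{iθ₃}=r₁+r₄e^{iθ₄} gives r₂ω₂e^{iθ₂}+r₃ω₃e^{iθ₃}=r₄ω₄e^{iθ₄}.
Eliminating the other unknown: ω₄ = r₂ω₂ sin(θ₂−θ₃) / [r₄ sin(θ₄−θ₃)].
Numerator sine = -0.25207; denominator sine = -0.94495.
Result = 0.0366·8.231·(-0.25207) / (0.1105·(-0.94495)) = +0.72725 rad/s; magnitude 0.72725 rad/s.

0.727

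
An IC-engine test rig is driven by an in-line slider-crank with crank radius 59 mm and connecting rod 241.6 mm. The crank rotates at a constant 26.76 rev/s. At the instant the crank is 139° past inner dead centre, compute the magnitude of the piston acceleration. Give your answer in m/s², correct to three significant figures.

1200

ω = 2π·26.8 = 168.1 rad/s
x(θ) = r cosθ + √(L² − r² sin²θ); with ω constant, a = ω²·d²x/dθ².
d²x/dθ² = −r cosθ − r²(cos2θ)/√u − r⁴ sin²2θ/(4u^{3/2}),  u = L² − r² sin²θ = 0.0568723 m².
Substituting r = 0.059 m, L = 0.2416 m, θ = 139°: d²x/dθ² = +0.042277 m.
a = ω²·d²x/dθ² = (168.1)²·(+0.042277) = +1195.2 m/s²;  |a| = 1195.2 m/s².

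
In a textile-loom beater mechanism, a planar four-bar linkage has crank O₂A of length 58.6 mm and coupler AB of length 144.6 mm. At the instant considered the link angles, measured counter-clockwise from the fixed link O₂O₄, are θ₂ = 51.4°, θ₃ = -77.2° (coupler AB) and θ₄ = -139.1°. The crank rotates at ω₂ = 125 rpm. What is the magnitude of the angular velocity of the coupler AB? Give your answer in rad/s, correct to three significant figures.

1.10

ω₂ = 13.09 rad/s (from 125 rpm).
Differentiating the loop-closure r₂e^{iθ₂}+r₃e^{iθ₃}=r₁+r₄e^{iθ₄} gives r₂ω₂e^{iθ₂}+r₃ω₃e^{iθ₃}=r₄ω₄e^{iθ₄}.
Eliminating the other unknown: ω₃ = r₂ω₂ sin(θ₄−θ₂) / [r₃ sin(θ₃−θ₄)].
Numerator sine = +0.18224; denominator sine = +0.88213.
Result = 0.0586·13.09·(+0.18224) / (0.1446·(+0.88213)) = +1.0959 rad/s; magnitude 1.0959 rad/s.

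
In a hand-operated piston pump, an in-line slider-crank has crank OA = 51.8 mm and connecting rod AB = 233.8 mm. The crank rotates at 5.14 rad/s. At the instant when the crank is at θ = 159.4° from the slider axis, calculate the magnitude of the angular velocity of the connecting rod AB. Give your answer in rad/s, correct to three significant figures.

1.07

ω = 5.14 rad/s
The rod makes angle φ with the slider axis where L sinφ = r sinθ; differentiating, L cosφ·φ̇ = r ω cosθ.
L cosφ = √(L² − r² sin²θ) = 0.23309 m.
|ω_rod| = r ω |cosθ| / √(L² − r² sin²θ) = 0.0518·5.14·0.93606/0.23309 = 1.0692 rad/s.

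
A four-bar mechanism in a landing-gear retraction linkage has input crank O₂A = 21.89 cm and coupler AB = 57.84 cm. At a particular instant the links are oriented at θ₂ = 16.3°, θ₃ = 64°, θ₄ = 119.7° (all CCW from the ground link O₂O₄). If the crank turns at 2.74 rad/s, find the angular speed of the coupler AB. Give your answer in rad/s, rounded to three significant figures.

1.22

ω₂ = 2.74 rad/s
Differentiating the loop-closure r₂e^{iθ₂}+r₃e^{iθ₃}=r₁+r₄e^{iθ₄} gives r₂ω₂e^{iθ₂}+r₃ω₃e^{iθ₃}=r₄ω₄e^{iθ₄}.
Eliminating the other unknown: ω₃ = r₂ω₂ sin(θ₄−θ₂) / [r₃ sin(θ₃−θ₄)].
Numerator sine = +0.97278; denominator sine = -0.82610.
Result = 0.2189·2.74·(+0.97278) / (0.5784·(-0.82610)) = -1.2211 rad/s; magnitude 1.2211 rad/s.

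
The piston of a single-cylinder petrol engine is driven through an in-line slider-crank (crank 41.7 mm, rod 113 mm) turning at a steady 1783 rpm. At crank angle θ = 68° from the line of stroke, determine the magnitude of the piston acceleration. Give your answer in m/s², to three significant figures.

145

ω = 2π·1783/60 = 186.7 rad/s
x(θ) = r cosθ + √(L² − r² sin²θ); with ω constant, a = ω²·d²x/dθ².
d²x/dθ² = −r cosθ − r²(cos2θ)/√u − r⁴ sin²2θ/(4u^{3/2}),  u = L² − r² sin²θ = 0.0112741 m².
Substituting r = 0.0417 m, L = 0.113 m, θ = 68°: d²x/dθ² = -0.0041453 m.
a = ω²·d²x/dθ² = (186.7)²·(-0.0041453) = -144.52 m/s²;  |a| = 144.52 m/s².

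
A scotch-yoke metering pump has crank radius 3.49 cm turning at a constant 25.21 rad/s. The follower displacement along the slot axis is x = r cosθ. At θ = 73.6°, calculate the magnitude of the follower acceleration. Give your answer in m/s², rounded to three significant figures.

6.26

ω = 25.21 rad/s
x = r cosθ ⇒ ẍ = −rω² cosθ (ω constant).
|a| = rω²|cosθ| = 0.0349·(25.21)²·|cos 73.6°| = 6.2625 m/s².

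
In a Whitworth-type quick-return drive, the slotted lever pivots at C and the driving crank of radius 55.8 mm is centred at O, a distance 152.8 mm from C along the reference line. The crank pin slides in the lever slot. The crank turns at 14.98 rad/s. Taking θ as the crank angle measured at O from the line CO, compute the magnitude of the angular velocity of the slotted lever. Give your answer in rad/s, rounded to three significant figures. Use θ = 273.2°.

1.96

ω = 14.98 rad/s
Crank pin A relative to C: A = (d + r cosθ, r sinθ); lever angle φ = atan2(r sinθ, d + r cosθ).
Differentiating tanφ: φ̇ = rω(d cosθ + r)/(d² + r² + 2dr cosθ).
d² + r² + 2dr cosθ = |CA|² = 0.0274134 m²;  d cosθ + r = +0.06433 m.
|ω_lever| = |0.0558·14.98·+0.06433| / 0.0274134 = 1.9615 rad/s.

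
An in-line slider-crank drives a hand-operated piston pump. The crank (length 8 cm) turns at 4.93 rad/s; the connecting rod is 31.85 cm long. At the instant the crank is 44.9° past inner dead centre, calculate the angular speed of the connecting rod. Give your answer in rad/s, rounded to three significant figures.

0.891

ω = 4.93 rad/s
The rod makes angle φ with the slider axis where L sinφ = r sinθ; differentiating, L cosφ·φ̇ = r ω cosθ.
L cosφ = √(L² − r² sin²θ) = 0.31345 m.
|ω_rod| = r ω |cosθ| / √(L² − r² sin²θ) = 0.08·4.93·0.70834/0.31345 = 0.89126 rad/s.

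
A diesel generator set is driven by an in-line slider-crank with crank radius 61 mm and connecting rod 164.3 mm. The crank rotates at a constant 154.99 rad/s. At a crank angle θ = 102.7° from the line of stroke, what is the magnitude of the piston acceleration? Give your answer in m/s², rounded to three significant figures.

845

ω = 155 rad/s
x(θ) = r cosθ + √(L² − r² sin²θ); with ω constant, a = ω²·d²x/dθ².
d²x/dθ² = −r cosθ − r²(cos2θ)/√u − r⁴ sin²2θ/(4u^{3/2}),  u = L² − r² sin²θ = 0.0234533 m².
Substituting r = 0.061 m, L = 0.1643 m, θ = 102.7°: d²x/dθ² = +0.035182 m.
a = ω²·d²x/dθ² = (155)²·(+0.035182) = +845.14 m/s²;  |a| = 845.14 m/s².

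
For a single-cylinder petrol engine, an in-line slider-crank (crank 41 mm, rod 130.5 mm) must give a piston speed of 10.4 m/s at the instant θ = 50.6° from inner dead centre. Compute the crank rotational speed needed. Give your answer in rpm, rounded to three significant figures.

2600

For an in-line slider-crank, |v_piston| = rω|sinθ|·[1 + r cosθ/√(L² − r² sin²θ)].
With r = 0.041 m, L = 0.1305 m, θ = 50.6°: the bracketed kinematic factor |dx/dθ| = 0.038195 m.
ω = v/|dx/dθ| = 10.4/0.038195 = 272.29 rad/s.
N = 60ω/(2π) = 2600.2 rpm.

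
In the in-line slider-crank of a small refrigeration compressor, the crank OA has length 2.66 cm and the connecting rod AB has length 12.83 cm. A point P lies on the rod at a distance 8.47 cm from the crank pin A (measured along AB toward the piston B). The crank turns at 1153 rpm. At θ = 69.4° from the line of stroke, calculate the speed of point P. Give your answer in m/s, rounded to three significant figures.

3.18

ω = 120.7 rad/s.  Crank-pin speed |V_A| = rω = 3.2117 m/s, perpendicular to OA.
Rod angle: sinφ = −(r/L) sinθ ⇒ φ = -11.190°; ω_rod = −rω cosθ/√(L²−r²sin²θ) = -8.9784 rad/s.
V_P = V_A + ω_rod × AP, with AP = 0.0847 m along the rod.
Components: V_Px = −rω sinθ − a·ω_rod·sinφ = -3.154 m/s;  V_Py = rω cosθ + a·ω_rod·cosφ = +0.38401 m/s.
|V_P| = √(V_Px² + V_Py²) = 3.1772 m/s.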